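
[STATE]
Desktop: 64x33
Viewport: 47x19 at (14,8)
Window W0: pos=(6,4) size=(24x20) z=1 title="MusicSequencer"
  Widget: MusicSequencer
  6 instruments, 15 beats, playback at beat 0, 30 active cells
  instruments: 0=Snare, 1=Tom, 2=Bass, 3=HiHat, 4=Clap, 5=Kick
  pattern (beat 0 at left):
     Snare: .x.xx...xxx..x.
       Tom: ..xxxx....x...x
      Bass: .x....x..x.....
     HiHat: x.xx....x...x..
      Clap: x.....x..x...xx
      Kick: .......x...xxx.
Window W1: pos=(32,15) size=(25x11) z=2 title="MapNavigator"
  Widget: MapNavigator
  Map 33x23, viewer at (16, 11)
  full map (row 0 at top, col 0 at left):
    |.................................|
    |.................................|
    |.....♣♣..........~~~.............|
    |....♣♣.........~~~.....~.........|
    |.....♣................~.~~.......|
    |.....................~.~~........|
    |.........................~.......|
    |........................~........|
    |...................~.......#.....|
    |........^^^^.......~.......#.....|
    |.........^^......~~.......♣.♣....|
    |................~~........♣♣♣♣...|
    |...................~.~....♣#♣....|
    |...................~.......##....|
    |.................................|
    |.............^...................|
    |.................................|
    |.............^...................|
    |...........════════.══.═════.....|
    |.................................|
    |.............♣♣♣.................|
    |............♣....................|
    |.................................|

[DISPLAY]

█·██···███··█· ┃                               
·████····█···█ ┃                               
█····█··█····· ┃                               
·██····█···█·· ┃                               
·····█··█···██ ┃                               
······█···███· ┃                               
               ┃                               
               ┃  ┏━━━━━━━━━━━━━━━━━━━━━━━┓    
               ┃  ┃ MapNavigator          ┃    
               ┃  ┠───────────────────────┨    
               ┃  ┃..............~.......#┃    
               ┃  ┃...^^^^.......~.......#┃    
               ┃  ┃....^^......~~.......♣.┃    
               ┃  ┃...........@~........♣♣┃    
               ┃  ┃..............~.~....♣#┃    
━━━━━━━━━━━━━━━┛  ┃..............~.......#┃    
                  ┃.......................┃    
                  ┗━━━━━━━━━━━━━━━━━━━━━━━┛    
                                               


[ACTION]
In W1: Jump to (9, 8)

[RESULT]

█·██···███··█· ┃                               
·████····█···█ ┃                               
█····█··█····· ┃                               
·██····█···█·· ┃                               
·····█··█···██ ┃                               
······█···███· ┃                               
               ┃                               
               ┃  ┏━━━━━━━━━━━━━━━━━━━━━━━┓    
               ┃  ┃ MapNavigator          ┃    
               ┃  ┠───────────────────────┨    
               ┃  ┃  .....................┃    
               ┃  ┃  .....................┃    
               ┃  ┃  .....................┃    
               ┃  ┃  .........@.........~.┃    
               ┃  ┃  ........^^^^.......~.┃    
━━━━━━━━━━━━━━━┛  ┃  .........^^......~~..┃    
                  ┃  ................~~...┃    
                  ┗━━━━━━━━━━━━━━━━━━━━━━━┛    
                                               


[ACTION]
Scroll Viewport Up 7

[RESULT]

                                               
                                               
                                               
━━━━━━━━━━━━━━━┓                               
equencer       ┃                               
───────────────┨                               
12345678901234 ┃                               
█·██···███··█· ┃                               
·████····█···█ ┃                               
█····█··█····· ┃                               
·██····█···█·· ┃                               
·····█··█···██ ┃                               
······█···███· ┃                               
               ┃                               
               ┃  ┏━━━━━━━━━━━━━━━━━━━━━━━┓    
               ┃  ┃ MapNavigator          ┃    
               ┃  ┠───────────────────────┨    
               ┃  ┃  .....................┃    
               ┃  ┃  .....................┃    


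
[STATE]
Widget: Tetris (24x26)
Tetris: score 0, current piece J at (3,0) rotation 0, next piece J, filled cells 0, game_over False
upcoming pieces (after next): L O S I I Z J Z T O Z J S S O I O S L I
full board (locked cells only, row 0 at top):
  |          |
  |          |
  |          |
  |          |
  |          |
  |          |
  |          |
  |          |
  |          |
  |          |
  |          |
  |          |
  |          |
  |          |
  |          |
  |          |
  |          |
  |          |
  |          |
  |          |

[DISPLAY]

   █      │Next:        
   ███    │█            
          │███          
          │             
          │             
          │             
          │Score:       
          │0            
          │             
          │             
          │             
          │             
          │             
          │             
          │             
          │             
          │             
          │             
          │             
          │             
          │             
          │             
          │             
          │             
          │             
          │             


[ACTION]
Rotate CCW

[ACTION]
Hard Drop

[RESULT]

   █      │Next:        
   ███    │  ▒          
          │▒▒▒          
          │             
          │             
          │             
          │Score:       
          │0            
          │             
          │             
          │             
          │             
          │             
          │             
          │             
          │             
          │             
    █     │             
    █     │             
   ██     │             
          │             
          │             
          │             
          │             
          │             
          │             


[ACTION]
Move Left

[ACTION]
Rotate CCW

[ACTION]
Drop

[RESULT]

          │Next:        
   █      │  ▒          
   █      │▒▒▒          
  ██      │             
          │             
          │             
          │Score:       
          │0            
          │             
          │             
          │             
          │             
          │             
          │             
          │             
          │             
          │             
    █     │             
    █     │             
   ██     │             
          │             
          │             
          │             
          │             
          │             
          │             


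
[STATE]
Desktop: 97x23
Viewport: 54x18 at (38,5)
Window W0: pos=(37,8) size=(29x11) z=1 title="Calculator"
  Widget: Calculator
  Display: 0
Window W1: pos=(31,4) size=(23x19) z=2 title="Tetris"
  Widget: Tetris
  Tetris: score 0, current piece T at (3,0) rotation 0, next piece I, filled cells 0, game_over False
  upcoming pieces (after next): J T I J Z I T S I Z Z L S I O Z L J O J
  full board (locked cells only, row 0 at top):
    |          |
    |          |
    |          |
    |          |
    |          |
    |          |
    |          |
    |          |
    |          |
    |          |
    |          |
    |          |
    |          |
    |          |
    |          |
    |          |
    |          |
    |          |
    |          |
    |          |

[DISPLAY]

s              ┃                                      
───────────────┨                                      
    │Next:     ┃                                      
    │████      ┃━━━━━━━━━━━┓                          
    │          ┃           ┃                          
    │          ┃───────────┨                          
    │          ┃          0┃                          
    │          ┃┐          ┃                          
    │Score:    ┃│          ┃                          
    │0         ┃┤          ┃                          
    │          ┃│          ┃                          
    │          ┃┤          ┃                          
    │          ┃│          ┃                          
    │          ┃━━━━━━━━━━━┛                          
    │          ┃                                      
    │          ┃                                      
    │          ┃                                      
━━━━━━━━━━━━━━━┛                                      


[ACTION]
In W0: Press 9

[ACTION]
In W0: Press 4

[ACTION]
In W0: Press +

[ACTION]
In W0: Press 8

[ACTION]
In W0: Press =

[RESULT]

s              ┃                                      
───────────────┨                                      
    │Next:     ┃                                      
    │████      ┃━━━━━━━━━━━┓                          
    │          ┃           ┃                          
    │          ┃───────────┨                          
    │          ┃        102┃                          
    │          ┃┐          ┃                          
    │Score:    ┃│          ┃                          
    │0         ┃┤          ┃                          
    │          ┃│          ┃                          
    │          ┃┤          ┃                          
    │          ┃│          ┃                          
    │          ┃━━━━━━━━━━━┛                          
    │          ┃                                      
    │          ┃                                      
    │          ┃                                      
━━━━━━━━━━━━━━━┛                                      


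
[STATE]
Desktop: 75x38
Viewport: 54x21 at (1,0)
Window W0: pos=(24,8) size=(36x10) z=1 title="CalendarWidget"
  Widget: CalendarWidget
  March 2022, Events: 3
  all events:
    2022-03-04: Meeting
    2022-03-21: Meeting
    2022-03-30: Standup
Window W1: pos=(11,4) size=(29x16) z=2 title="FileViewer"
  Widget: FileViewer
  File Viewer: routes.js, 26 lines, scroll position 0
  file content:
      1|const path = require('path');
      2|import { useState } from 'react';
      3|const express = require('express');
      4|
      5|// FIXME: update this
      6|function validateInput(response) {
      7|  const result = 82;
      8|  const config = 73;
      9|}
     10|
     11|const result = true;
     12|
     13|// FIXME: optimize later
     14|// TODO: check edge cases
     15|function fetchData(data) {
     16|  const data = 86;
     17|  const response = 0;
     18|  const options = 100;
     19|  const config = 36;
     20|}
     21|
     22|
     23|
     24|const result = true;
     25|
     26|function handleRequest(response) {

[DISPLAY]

                                                      
                                                      
                                                      
                                                      
          ┏━━━━━━━━━━━━━━━━━━━━━━━━━━━┓               
          ┃ FileViewer                ┃               
          ┠───────────────────────────┨               
          ┃const path = require('path▲┃               
          ┃import { useState } from '█┃━━━━━━━━━━━━━━━
          ┃const express = require('e░┃               
          ┃                          ░┃───────────────
          ┃// FIXME: update this     ░┃ch 2022        
          ┃function validateInput(res░┃Sa Su          
          ┃  const result = 82;      ░┃  5  6         
          ┃  const config = 73;      ░┃12 13          
          ┃}                         ░┃19 20          
          ┃                          ░┃ 26 27         
          ┃const result = true;      ░┃━━━━━━━━━━━━━━━
          ┃                          ▼┃               
          ┗━━━━━━━━━━━━━━━━━━━━━━━━━━━┛               
                                                      


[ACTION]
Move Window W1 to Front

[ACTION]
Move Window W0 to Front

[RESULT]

                                                      
                                                      
                                                      
                                                      
          ┏━━━━━━━━━━━━━━━━━━━━━━━━━━━┓               
          ┃ FileViewer                ┃               
          ┠───────────────────────────┨               
          ┃const path = require('path▲┃               
          ┃import { use┏━━━━━━━━━━━━━━━━━━━━━━━━━━━━━━
          ┃const expres┃ CalendarWidget               
          ┃            ┠──────────────────────────────
          ┃// FIXME: up┃            March 2022        
          ┃function val┃Mo Tu We Th Fr Sa Su          
          ┃  const resu┃    1  2  3  4*  5  6         
          ┃  const conf┃ 7  8  9 10 11 12 13          
          ┃}           ┃14 15 16 17 18 19 20          
          ┃            ┃21* 22 23 24 25 26 27         
          ┃const result┗━━━━━━━━━━━━━━━━━━━━━━━━━━━━━━
          ┃                          ▼┃               
          ┗━━━━━━━━━━━━━━━━━━━━━━━━━━━┛               
                                                      


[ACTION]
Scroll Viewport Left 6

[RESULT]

                                                      
                                                      
                                                      
                                                      
           ┏━━━━━━━━━━━━━━━━━━━━━━━━━━━┓              
           ┃ FileViewer                ┃              
           ┠───────────────────────────┨              
           ┃const path = require('path▲┃              
           ┃import { use┏━━━━━━━━━━━━━━━━━━━━━━━━━━━━━
           ┃const expres┃ CalendarWidget              
           ┃            ┠─────────────────────────────
           ┃// FIXME: up┃            March 2022       
           ┃function val┃Mo Tu We Th Fr Sa Su         
           ┃  const resu┃    1  2  3  4*  5  6        
           ┃  const conf┃ 7  8  9 10 11 12 13         
           ┃}           ┃14 15 16 17 18 19 20         
           ┃            ┃21* 22 23 24 25 26 27        
           ┃const result┗━━━━━━━━━━━━━━━━━━━━━━━━━━━━━
           ┃                          ▼┃              
           ┗━━━━━━━━━━━━━━━━━━━━━━━━━━━┛              
                                                      


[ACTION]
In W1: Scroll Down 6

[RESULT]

                                                      
                                                      
                                                      
                                                      
           ┏━━━━━━━━━━━━━━━━━━━━━━━━━━━┓              
           ┃ FileViewer                ┃              
           ┠───────────────────────────┨              
           ┃  const result = 82;      ▲┃              
           ┃  const conf┏━━━━━━━━━━━━━━━━━━━━━━━━━━━━━
           ┃}           ┃ CalendarWidget              
           ┃            ┠─────────────────────────────
           ┃const result┃            March 2022       
           ┃            ┃Mo Tu We Th Fr Sa Su         
           ┃// FIXME: op┃    1  2  3  4*  5  6        
           ┃// TODO: che┃ 7  8  9 10 11 12 13         
           ┃function fet┃14 15 16 17 18 19 20         
           ┃  const data┃21* 22 23 24 25 26 27        
           ┃  const resp┗━━━━━━━━━━━━━━━━━━━━━━━━━━━━━
           ┃  const options = 100;    ▼┃              
           ┗━━━━━━━━━━━━━━━━━━━━━━━━━━━┛              
                                                      


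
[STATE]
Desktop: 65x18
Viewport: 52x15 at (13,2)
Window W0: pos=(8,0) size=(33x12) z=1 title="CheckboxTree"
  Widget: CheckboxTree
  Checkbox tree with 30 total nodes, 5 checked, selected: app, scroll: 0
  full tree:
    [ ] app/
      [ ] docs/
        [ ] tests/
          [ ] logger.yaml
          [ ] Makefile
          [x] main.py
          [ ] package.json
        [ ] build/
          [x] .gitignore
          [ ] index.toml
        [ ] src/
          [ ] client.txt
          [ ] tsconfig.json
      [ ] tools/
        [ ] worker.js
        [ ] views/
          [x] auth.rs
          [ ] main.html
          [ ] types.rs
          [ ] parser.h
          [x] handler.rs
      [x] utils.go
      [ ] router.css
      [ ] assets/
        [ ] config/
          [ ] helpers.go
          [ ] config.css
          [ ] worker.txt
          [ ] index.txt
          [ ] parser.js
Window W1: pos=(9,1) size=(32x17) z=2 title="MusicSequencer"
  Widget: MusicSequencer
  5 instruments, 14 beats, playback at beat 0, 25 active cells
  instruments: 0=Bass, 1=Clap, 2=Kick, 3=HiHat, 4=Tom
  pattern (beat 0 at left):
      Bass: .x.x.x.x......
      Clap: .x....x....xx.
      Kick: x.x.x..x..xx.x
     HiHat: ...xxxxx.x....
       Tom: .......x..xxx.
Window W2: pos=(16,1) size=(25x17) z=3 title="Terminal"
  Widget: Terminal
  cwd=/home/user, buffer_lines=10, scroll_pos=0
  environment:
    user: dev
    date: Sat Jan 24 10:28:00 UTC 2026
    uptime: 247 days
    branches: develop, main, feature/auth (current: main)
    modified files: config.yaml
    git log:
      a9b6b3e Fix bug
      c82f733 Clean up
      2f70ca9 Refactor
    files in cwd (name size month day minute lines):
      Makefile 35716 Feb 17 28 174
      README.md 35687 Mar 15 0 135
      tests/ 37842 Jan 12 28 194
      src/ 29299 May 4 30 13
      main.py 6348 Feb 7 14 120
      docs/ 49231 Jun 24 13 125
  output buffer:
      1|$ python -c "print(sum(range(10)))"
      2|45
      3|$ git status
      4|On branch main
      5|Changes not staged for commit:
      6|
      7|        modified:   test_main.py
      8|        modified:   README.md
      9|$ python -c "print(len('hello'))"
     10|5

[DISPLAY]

sic┃ Terminal              ┃                        
───┠───────────────────────┨                        
   ┃$ python -c "print(sum(┃                        
ass┃45                     ┃                        
lap┃$ git status           ┃                        
ick┃On branch main         ┃                        
Hat┃Changes not staged for ┃                        
Tom┃                       ┃                        
   ┃        modified:   tes┃                        
   ┃        modified:   REA┃                        
   ┃$ python -c "print(len(┃                        
   ┃5                      ┃                        
   ┃$ █                    ┃                        
   ┃                       ┃                        
   ┃                       ┃                        


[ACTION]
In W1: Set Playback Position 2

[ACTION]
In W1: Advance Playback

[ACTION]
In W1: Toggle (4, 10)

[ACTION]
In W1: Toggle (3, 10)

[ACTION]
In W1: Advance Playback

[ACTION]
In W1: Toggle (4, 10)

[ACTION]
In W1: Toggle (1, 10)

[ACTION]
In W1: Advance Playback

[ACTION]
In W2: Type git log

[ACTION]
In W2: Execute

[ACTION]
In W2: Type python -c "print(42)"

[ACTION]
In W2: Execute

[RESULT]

sic┃ Terminal              ┃                        
───┠───────────────────────┨                        
   ┃Changes not staged for ┃                        
ass┃                       ┃                        
lap┃        modified:   tes┃                        
ick┃        modified:   REA┃                        
Hat┃$ python -c "print(len(┃                        
Tom┃5                      ┃                        
   ┃$ git log              ┃                        
   ┃a9b6b3e Fix bug        ┃                        
   ┃c82f733 Clean up       ┃                        
   ┃2f70ca9 Refactor       ┃                        
   ┃$ python -c "print(42)"┃                        
   ┃42                     ┃                        
   ┃$ █                    ┃                        


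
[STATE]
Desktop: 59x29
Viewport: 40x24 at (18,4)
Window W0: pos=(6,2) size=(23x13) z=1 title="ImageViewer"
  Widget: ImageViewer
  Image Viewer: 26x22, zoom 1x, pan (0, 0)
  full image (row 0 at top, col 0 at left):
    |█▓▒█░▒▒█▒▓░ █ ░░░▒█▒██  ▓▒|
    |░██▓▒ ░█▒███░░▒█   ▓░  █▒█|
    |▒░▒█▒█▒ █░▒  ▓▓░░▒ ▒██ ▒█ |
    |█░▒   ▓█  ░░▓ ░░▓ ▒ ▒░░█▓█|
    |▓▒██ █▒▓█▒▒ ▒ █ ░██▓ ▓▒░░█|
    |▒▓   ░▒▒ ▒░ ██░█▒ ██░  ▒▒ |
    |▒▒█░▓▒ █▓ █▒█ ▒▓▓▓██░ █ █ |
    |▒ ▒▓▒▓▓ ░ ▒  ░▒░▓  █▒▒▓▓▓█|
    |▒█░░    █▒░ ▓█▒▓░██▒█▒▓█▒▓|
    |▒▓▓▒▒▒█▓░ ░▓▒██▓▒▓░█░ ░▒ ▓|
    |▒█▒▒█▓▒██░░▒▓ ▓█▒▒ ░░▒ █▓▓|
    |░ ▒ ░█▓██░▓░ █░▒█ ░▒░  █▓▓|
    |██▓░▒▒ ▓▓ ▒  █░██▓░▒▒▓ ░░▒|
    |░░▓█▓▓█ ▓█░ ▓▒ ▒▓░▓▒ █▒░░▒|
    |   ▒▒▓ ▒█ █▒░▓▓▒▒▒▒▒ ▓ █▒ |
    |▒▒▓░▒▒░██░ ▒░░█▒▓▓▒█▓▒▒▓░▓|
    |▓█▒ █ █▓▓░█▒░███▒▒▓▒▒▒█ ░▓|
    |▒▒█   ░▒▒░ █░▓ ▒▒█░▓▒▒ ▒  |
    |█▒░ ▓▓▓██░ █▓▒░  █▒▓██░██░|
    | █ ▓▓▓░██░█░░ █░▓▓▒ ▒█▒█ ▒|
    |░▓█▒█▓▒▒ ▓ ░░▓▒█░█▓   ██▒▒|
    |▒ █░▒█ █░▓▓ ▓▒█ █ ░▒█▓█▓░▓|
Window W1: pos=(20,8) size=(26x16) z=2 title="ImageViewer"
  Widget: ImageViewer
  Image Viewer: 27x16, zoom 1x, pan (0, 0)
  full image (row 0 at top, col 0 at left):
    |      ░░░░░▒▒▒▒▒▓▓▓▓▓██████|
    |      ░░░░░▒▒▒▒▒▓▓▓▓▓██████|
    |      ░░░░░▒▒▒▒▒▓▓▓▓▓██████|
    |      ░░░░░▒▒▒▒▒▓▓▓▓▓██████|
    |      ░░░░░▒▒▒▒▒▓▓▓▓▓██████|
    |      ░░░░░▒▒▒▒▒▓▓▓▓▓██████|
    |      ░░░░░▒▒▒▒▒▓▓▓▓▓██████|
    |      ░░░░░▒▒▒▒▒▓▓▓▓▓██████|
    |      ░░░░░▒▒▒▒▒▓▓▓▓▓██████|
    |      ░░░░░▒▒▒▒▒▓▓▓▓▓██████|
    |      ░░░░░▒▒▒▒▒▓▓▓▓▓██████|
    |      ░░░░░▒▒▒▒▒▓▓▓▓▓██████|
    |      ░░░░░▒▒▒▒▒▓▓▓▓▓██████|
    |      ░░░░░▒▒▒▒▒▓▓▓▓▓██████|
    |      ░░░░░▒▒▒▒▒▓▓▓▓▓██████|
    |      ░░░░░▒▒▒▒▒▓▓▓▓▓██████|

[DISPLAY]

──────────┨                             
 █ ░░░▒█▒█┃                             
█░░▒█   ▓░┃                             
  ▓▓░░▒ ▒█┃                             
░▓┏━━━━━━━━━━━━━━━━━━━━━━━━┓            
 ▒┃ ImageViewer            ┃            
 █┠────────────────────────┨            
▒█┃      ░░░░░▒▒▒▒▒▓▓▓▓▓███┃            
  ┃      ░░░░░▒▒▒▒▒▓▓▓▓▓███┃            
 ▓┃      ░░░░░▒▒▒▒▒▓▓▓▓▓███┃            
━━┃      ░░░░░▒▒▒▒▒▓▓▓▓▓███┃            
  ┃      ░░░░░▒▒▒▒▒▓▓▓▓▓███┃            
  ┃      ░░░░░▒▒▒▒▒▓▓▓▓▓███┃            
  ┃      ░░░░░▒▒▒▒▒▓▓▓▓▓███┃            
  ┃      ░░░░░▒▒▒▒▒▓▓▓▓▓███┃            
  ┃      ░░░░░▒▒▒▒▒▓▓▓▓▓███┃            
  ┃      ░░░░░▒▒▒▒▒▓▓▓▓▓███┃            
  ┃      ░░░░░▒▒▒▒▒▓▓▓▓▓███┃            
  ┃      ░░░░░▒▒▒▒▒▓▓▓▓▓███┃            
  ┗━━━━━━━━━━━━━━━━━━━━━━━━┛            
                                        
                                        
                                        
                                        


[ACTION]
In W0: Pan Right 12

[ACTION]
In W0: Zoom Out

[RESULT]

──────────┨                             
 ▓▒       ┃                             
█▒█       ┃                             
▒█        ┃                             
█▓┏━━━━━━━━━━━━━━━━━━━━━━━━┓            
░░┃ ImageViewer            ┃            
▒▒┠────────────────────────┨            
 █┃      ░░░░░▒▒▒▒▒▓▓▓▓▓███┃            
▓▓┃      ░░░░░▒▒▒▒▒▓▓▓▓▓███┃            
█▒┃      ░░░░░▒▒▒▒▒▓▓▓▓▓███┃            
━━┃      ░░░░░▒▒▒▒▒▓▓▓▓▓███┃            
  ┃      ░░░░░▒▒▒▒▒▓▓▓▓▓███┃            
  ┃      ░░░░░▒▒▒▒▒▓▓▓▓▓███┃            
  ┃      ░░░░░▒▒▒▒▒▓▓▓▓▓███┃            
  ┃      ░░░░░▒▒▒▒▒▓▓▓▓▓███┃            
  ┃      ░░░░░▒▒▒▒▒▓▓▓▓▓███┃            
  ┃      ░░░░░▒▒▒▒▒▓▓▓▓▓███┃            
  ┃      ░░░░░▒▒▒▒▒▓▓▓▓▓███┃            
  ┃      ░░░░░▒▒▒▒▒▓▓▓▓▓███┃            
  ┗━━━━━━━━━━━━━━━━━━━━━━━━┛            
                                        
                                        
                                        
                                        


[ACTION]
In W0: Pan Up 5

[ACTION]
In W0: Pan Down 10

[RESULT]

──────────┨                             
█▓▓       ┃                             
█▓▓       ┃                             
░░▒       ┃                             
░░┏━━━━━━━━━━━━━━━━━━━━━━━━┓            
█▒┃ ImageViewer            ┃            
▓░┠────────────────────────┨            
 ░┃      ░░░░░▒▒▒▒▒▓▓▓▓▓███┃            
▒ ┃      ░░░░░▒▒▒▒▒▓▓▓▓▓███┃            
██┃      ░░░░░▒▒▒▒▒▓▓▓▓▓███┃            
━━┃      ░░░░░▒▒▒▒▒▓▓▓▓▓███┃            
  ┃      ░░░░░▒▒▒▒▒▓▓▓▓▓███┃            
  ┃      ░░░░░▒▒▒▒▒▓▓▓▓▓███┃            
  ┃      ░░░░░▒▒▒▒▒▓▓▓▓▓███┃            
  ┃      ░░░░░▒▒▒▒▒▓▓▓▓▓███┃            
  ┃      ░░░░░▒▒▒▒▒▓▓▓▓▓███┃            
  ┃      ░░░░░▒▒▒▒▒▓▓▓▓▓███┃            
  ┃      ░░░░░▒▒▒▒▒▓▓▓▓▓███┃            
  ┃      ░░░░░▒▒▒▒▒▓▓▓▓▓███┃            
  ┗━━━━━━━━━━━━━━━━━━━━━━━━┛            
                                        
                                        
                                        
                                        


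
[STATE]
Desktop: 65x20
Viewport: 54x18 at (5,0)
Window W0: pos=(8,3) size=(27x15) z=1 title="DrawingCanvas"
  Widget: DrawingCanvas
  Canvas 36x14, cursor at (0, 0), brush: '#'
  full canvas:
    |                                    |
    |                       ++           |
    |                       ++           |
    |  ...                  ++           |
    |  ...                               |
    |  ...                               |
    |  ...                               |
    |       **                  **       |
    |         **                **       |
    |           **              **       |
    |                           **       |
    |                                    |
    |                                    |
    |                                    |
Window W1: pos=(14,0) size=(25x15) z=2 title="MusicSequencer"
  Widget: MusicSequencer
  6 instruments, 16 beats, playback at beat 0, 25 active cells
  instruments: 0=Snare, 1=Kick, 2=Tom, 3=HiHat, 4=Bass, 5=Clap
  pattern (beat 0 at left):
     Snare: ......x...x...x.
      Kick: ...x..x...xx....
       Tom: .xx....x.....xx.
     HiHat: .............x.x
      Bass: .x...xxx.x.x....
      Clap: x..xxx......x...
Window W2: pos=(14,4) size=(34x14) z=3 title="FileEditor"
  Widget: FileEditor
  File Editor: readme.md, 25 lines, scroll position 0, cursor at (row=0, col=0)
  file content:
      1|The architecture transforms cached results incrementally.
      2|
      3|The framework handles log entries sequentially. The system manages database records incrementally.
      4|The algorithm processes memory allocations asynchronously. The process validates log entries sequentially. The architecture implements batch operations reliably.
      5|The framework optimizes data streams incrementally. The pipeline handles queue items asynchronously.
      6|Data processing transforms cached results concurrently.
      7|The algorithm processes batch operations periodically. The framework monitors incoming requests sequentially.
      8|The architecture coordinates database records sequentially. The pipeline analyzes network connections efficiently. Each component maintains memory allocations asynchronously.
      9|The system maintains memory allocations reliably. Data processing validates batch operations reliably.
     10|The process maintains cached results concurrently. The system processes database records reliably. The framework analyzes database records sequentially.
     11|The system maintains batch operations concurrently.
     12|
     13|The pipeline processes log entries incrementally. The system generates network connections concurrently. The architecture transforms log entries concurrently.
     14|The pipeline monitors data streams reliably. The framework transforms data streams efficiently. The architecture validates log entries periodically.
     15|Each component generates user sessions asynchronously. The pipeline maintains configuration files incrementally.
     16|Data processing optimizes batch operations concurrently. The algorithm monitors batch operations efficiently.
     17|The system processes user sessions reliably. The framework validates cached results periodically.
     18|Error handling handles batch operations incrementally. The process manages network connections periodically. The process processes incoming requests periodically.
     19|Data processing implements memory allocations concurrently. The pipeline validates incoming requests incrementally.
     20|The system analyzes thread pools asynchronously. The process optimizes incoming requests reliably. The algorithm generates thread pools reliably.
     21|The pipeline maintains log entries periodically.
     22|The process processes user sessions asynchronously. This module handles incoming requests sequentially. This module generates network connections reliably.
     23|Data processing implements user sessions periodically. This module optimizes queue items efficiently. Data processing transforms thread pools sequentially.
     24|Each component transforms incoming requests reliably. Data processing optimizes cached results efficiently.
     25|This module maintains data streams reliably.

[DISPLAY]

         ┏━━━━━━━━━━━━━━━━━━━━━━━┓                    
         ┃ MusicSequencer        ┃                    
         ┠───────────────────────┨                    
   ┏━━━━━┃      ▼123456789012345 ┃                    
   ┃ Draw┏━━━━━━━━━━━━━━━━━━━━━━━━━━━━━━━━┓           
   ┠─────┃ FileEditor                     ┃           
   ┃+    ┠────────────────────────────────┨           
   ┃     ┃█he architecture transforms cac▲┃           
   ┃     ┃                               █┃           
   ┃  ...┃The framework handles log entri░┃           
   ┃  ...┃The algorithm processes memory ░┃           
   ┃  ...┃The framework optimizes data st░┃           
   ┃  ...┃Data processing transforms cach░┃           
   ┃     ┃The algorithm processes batch o░┃           
   ┃     ┃The architecture coordinates da░┃           
   ┃     ┃The system maintains memory all░┃           
   ┃     ┃The process maintains cached re▼┃           
   ┗━━━━━┗━━━━━━━━━━━━━━━━━━━━━━━━━━━━━━━━┛           


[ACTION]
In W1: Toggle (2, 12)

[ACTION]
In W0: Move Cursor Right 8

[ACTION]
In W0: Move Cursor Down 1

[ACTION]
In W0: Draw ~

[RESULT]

         ┏━━━━━━━━━━━━━━━━━━━━━━━┓                    
         ┃ MusicSequencer        ┃                    
         ┠───────────────────────┨                    
   ┏━━━━━┃      ▼123456789012345 ┃                    
   ┃ Draw┏━━━━━━━━━━━━━━━━━━━━━━━━━━━━━━━━┓           
   ┠─────┃ FileEditor                     ┃           
   ┃     ┠────────────────────────────────┨           
   ┃     ┃█he architecture transforms cac▲┃           
   ┃     ┃                               █┃           
   ┃  ...┃The framework handles log entri░┃           
   ┃  ...┃The algorithm processes memory ░┃           
   ┃  ...┃The framework optimizes data st░┃           
   ┃  ...┃Data processing transforms cach░┃           
   ┃     ┃The algorithm processes batch o░┃           
   ┃     ┃The architecture coordinates da░┃           
   ┃     ┃The system maintains memory all░┃           
   ┃     ┃The process maintains cached re▼┃           
   ┗━━━━━┗━━━━━━━━━━━━━━━━━━━━━━━━━━━━━━━━┛           


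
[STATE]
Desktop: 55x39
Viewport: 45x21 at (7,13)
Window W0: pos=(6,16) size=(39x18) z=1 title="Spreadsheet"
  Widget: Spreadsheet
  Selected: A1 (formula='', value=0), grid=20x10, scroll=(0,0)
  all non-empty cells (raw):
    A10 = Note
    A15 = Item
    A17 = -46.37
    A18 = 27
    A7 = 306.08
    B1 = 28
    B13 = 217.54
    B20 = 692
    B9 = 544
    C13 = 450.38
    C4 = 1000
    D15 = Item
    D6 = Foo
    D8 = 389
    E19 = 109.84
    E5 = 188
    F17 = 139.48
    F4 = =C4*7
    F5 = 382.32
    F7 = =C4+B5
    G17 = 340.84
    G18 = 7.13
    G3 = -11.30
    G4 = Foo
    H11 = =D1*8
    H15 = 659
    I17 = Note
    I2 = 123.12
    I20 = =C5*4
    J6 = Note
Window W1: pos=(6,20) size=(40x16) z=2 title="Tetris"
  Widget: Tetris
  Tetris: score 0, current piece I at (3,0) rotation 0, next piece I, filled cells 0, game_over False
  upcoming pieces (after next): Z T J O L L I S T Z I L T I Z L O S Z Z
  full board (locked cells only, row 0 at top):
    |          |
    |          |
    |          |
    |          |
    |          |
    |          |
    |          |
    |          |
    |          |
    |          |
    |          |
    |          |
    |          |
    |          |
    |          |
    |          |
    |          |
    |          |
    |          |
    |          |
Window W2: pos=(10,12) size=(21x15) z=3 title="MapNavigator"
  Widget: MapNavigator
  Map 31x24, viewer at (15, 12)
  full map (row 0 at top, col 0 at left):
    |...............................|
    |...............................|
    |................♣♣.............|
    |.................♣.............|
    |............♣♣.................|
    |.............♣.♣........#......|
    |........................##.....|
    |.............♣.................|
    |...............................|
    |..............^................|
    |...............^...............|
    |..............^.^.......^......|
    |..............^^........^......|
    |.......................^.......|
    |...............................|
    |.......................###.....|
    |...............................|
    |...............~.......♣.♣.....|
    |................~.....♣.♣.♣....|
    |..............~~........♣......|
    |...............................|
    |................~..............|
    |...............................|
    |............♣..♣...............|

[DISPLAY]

   ┃ MapNavigator      ┃                     
   ┠───────────────────┨                     
   ┃.......♣...........┃                     
━━━┃...................┃━━━━━━━━━━━━━┓       
 Sp┃........^..........┃             ┃       
───┃.........^.........┃─────────────┨       
A1:┃........^.^.......^┃             ┃       
━━━┃........^@........^┃━━━━━━━━━━━━━━┓      
 Te┃.................^.┃              ┃      
───┃...................┃──────────────┨      
   ┃.................##┃              ┃      
   ┃...................┃              ┃      
   ┃.........~.......♣.┃              ┃      
   ┗━━━━━━━━━━━━━━━━━━━┛              ┃      
          │                           ┃      
          │                           ┃      
          │Score:                     ┃      
          │0                          ┃      
          │                           ┃      
          │                           ┃      
          │                           ┃      


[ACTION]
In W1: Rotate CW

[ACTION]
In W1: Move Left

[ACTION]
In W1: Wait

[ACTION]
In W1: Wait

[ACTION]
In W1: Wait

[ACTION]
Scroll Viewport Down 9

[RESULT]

───┃.........^.........┃─────────────┨       
A1:┃........^.^.......^┃             ┃       
━━━┃........^@........^┃━━━━━━━━━━━━━━┓      
 Te┃.................^.┃              ┃      
───┃...................┃──────────────┨      
   ┃.................##┃              ┃      
   ┃...................┃              ┃      
   ┃.........~.......♣.┃              ┃      
   ┗━━━━━━━━━━━━━━━━━━━┛              ┃      
          │                           ┃      
          │                           ┃      
          │Score:                     ┃      
          │0                          ┃      
          │                           ┃      
          │                           ┃      
          │                           ┃      
          │                           ┃      
━━━━━━━━━━━━━━━━━━━━━━━━━━━━━━━━━━━━━━┛      
                                             
                                             
                                             
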